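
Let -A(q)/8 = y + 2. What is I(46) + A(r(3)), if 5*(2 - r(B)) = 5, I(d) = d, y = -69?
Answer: 582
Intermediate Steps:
r(B) = 1 (r(B) = 2 - ⅕*5 = 2 - 1 = 1)
A(q) = 536 (A(q) = -8*(-69 + 2) = -8*(-67) = 536)
I(46) + A(r(3)) = 46 + 536 = 582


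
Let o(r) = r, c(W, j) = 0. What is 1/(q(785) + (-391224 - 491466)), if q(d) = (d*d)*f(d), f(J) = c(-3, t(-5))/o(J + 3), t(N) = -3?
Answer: -1/882690 ≈ -1.1329e-6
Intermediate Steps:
f(J) = 0 (f(J) = 0/(J + 3) = 0/(3 + J) = 0)
q(d) = 0 (q(d) = (d*d)*0 = d**2*0 = 0)
1/(q(785) + (-391224 - 491466)) = 1/(0 + (-391224 - 491466)) = 1/(0 - 882690) = 1/(-882690) = -1/882690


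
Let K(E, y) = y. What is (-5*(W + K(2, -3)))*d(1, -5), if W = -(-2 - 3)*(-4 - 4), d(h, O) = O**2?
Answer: 5375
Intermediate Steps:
W = -40 (W = -(-5)*(-8) = -1*40 = -40)
(-5*(W + K(2, -3)))*d(1, -5) = -5*(-40 - 3)*(-5)**2 = -5*(-43)*25 = 215*25 = 5375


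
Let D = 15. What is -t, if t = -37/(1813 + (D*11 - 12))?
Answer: 37/1966 ≈ 0.018820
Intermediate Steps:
t = -37/1966 (t = -37/(1813 + (15*11 - 12)) = -37/(1813 + (165 - 12)) = -37/(1813 + 153) = -37/1966 ≈ -0.018820)
-t = -1*(-37/1966) = 37/1966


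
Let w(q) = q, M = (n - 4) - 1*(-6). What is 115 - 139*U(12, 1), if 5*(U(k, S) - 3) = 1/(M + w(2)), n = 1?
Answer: -7689/25 ≈ -307.56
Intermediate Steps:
M = 3 (M = (1 - 4) - 1*(-6) = -3 + 6 = 3)
U(k, S) = 76/25 (U(k, S) = 3 + 1/(5*(3 + 2)) = 3 + (⅕)/5 = 3 + (⅕)*(⅕) = 3 + 1/25 = 76/25)
115 - 139*U(12, 1) = 115 - 139*76/25 = 115 - 10564/25 = -7689/25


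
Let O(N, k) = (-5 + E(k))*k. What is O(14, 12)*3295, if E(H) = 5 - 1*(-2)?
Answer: 79080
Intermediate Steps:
E(H) = 7 (E(H) = 5 + 2 = 7)
O(N, k) = 2*k (O(N, k) = (-5 + 7)*k = 2*k)
O(14, 12)*3295 = (2*12)*3295 = 24*3295 = 79080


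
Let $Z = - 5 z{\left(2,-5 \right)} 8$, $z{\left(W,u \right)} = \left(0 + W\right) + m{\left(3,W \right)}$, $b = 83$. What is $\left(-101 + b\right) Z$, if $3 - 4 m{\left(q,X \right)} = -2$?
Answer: $2340$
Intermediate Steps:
$m{\left(q,X \right)} = \frac{5}{4}$ ($m{\left(q,X \right)} = \frac{3}{4} - - \frac{1}{2} = \frac{3}{4} + \frac{1}{2} = \frac{5}{4}$)
$z{\left(W,u \right)} = \frac{5}{4} + W$ ($z{\left(W,u \right)} = \left(0 + W\right) + \frac{5}{4} = W + \frac{5}{4} = \frac{5}{4} + W$)
$Z = -130$ ($Z = - 5 \left(\frac{5}{4} + 2\right) 8 = \left(-5\right) \frac{13}{4} \cdot 8 = \left(- \frac{65}{4}\right) 8 = -130$)
$\left(-101 + b\right) Z = \left(-101 + 83\right) \left(-130\right) = \left(-18\right) \left(-130\right) = 2340$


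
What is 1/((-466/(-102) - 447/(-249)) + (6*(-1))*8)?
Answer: -4233/176246 ≈ -0.024018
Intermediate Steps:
1/((-466/(-102) - 447/(-249)) + (6*(-1))*8) = 1/((-466*(-1/102) - 447*(-1/249)) - 6*8) = 1/((233/51 + 149/83) - 48) = 1/(26938/4233 - 48) = 1/(-176246/4233) = -4233/176246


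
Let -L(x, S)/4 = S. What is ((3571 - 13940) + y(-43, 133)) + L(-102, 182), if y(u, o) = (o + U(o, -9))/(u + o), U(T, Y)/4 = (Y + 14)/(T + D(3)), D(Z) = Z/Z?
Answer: -66905989/6030 ≈ -11096.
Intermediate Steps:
D(Z) = 1
U(T, Y) = 4*(14 + Y)/(1 + T) (U(T, Y) = 4*((Y + 14)/(T + 1)) = 4*((14 + Y)/(1 + T)) = 4*(14 + Y)/(1 + T))
L(x, S) = -4*S
y(u, o) = (o + 20/(1 + o))/(o + u) (y(u, o) = (o + 4*(14 - 9)/(1 + o))/(u + o) = (o + 4*5/(1 + o))/(o + u) = (o + 20/(1 + o))/(o + u))
((3571 - 13940) + y(-43, 133)) + L(-102, 182) = ((3571 - 13940) + (20 + 133*(1 + 133))/((1 + 133)*(133 - 43))) - 4*182 = (-10369 + (20 + 133*134)/(134*90)) - 728 = (-10369 + (1/134)*(1/90)*(20 + 17822)) - 728 = (-10369 + (1/134)*(1/90)*17842) - 728 = (-10369 + 8921/6030) - 728 = -62516149/6030 - 728 = -66905989/6030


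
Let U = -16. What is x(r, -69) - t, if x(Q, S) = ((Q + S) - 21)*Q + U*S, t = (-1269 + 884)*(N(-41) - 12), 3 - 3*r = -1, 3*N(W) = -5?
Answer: -38483/9 ≈ -4275.9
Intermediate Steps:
N(W) = -5/3 (N(W) = (1/3)*(-5) = -5/3)
r = 4/3 (r = 1 - 1/3*(-1) = 1 + 1/3 = 4/3 ≈ 1.3333)
t = 15785/3 (t = (-1269 + 884)*(-5/3 - 12) = -385*(-41/3) = 15785/3 ≈ 5261.7)
x(Q, S) = -16*S + Q*(-21 + Q + S) (x(Q, S) = ((Q + S) - 21)*Q - 16*S = (-21 + Q + S)*Q - 16*S = Q*(-21 + Q + S) - 16*S = -16*S + Q*(-21 + Q + S))
x(r, -69) - t = ((4/3)**2 - 21*4/3 - 16*(-69) + (4/3)*(-69)) - 1*15785/3 = (16/9 - 28 + 1104 - 92) - 15785/3 = 8872/9 - 15785/3 = -38483/9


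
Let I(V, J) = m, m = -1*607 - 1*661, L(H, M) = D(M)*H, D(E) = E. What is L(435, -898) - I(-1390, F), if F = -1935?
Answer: -389362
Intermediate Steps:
L(H, M) = H*M (L(H, M) = M*H = H*M)
m = -1268 (m = -607 - 661 = -1268)
I(V, J) = -1268
L(435, -898) - I(-1390, F) = 435*(-898) - 1*(-1268) = -390630 + 1268 = -389362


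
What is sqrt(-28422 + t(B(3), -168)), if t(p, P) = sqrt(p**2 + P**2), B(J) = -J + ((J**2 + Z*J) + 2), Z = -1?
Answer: sqrt(-28422 + sqrt(28249)) ≈ 168.09*I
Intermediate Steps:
B(J) = 2 + J**2 - 2*J (B(J) = -J + ((J**2 - J) + 2) = -J + (2 + J**2 - J) = 2 + J**2 - 2*J)
t(p, P) = sqrt(P**2 + p**2)
sqrt(-28422 + t(B(3), -168)) = sqrt(-28422 + sqrt((-168)**2 + (2 + 3**2 - 2*3)**2)) = sqrt(-28422 + sqrt(28224 + (2 + 9 - 6)**2)) = sqrt(-28422 + sqrt(28224 + 5**2)) = sqrt(-28422 + sqrt(28224 + 25)) = sqrt(-28422 + sqrt(28249))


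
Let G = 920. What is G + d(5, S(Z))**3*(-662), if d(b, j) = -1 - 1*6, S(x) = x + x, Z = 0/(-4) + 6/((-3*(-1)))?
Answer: 227986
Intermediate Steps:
Z = 2 (Z = 0*(-1/4) + 6/3 = 0 + 6*(1/3) = 0 + 2 = 2)
S(x) = 2*x
d(b, j) = -7 (d(b, j) = -1 - 6 = -7)
G + d(5, S(Z))**3*(-662) = 920 + (-7)**3*(-662) = 920 - 343*(-662) = 920 + 227066 = 227986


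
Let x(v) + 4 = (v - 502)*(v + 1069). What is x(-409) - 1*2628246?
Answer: -3229510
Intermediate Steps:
x(v) = -4 + (-502 + v)*(1069 + v) (x(v) = -4 + (v - 502)*(v + 1069) = -4 + (-502 + v)*(1069 + v))
x(-409) - 1*2628246 = (-536642 + (-409)² + 567*(-409)) - 1*2628246 = (-536642 + 167281 - 231903) - 2628246 = -601264 - 2628246 = -3229510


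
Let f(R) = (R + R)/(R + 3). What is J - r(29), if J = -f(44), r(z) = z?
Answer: -1451/47 ≈ -30.872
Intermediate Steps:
f(R) = 2*R/(3 + R) (f(R) = (2*R)/(3 + R) = 2*R/(3 + R))
J = -88/47 (J = -2*44/(3 + 44) = -2*44/47 = -1*88/47 = -88/47 ≈ -1.8723)
J - r(29) = -88/47 - 1*29 = -88/47 - 29 = -1451/47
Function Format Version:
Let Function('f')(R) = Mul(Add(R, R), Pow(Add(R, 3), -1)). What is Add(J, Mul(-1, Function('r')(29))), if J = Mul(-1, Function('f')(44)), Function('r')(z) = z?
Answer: Rational(-1451, 47) ≈ -30.872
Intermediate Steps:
Function('f')(R) = Mul(2, R, Pow(Add(3, R), -1)) (Function('f')(R) = Mul(Mul(2, R), Pow(Add(3, R), -1)) = Mul(2, R, Pow(Add(3, R), -1)))
J = Rational(-88, 47) (J = Mul(-1, Mul(2, 44, Pow(Add(3, 44), -1))) = Mul(-1, Mul(2, 44, Pow(47, -1))) = Mul(-1, Mul(2, 44, Rational(1, 47))) = Mul(-1, Rational(88, 47)) = Rational(-88, 47) ≈ -1.8723)
Add(J, Mul(-1, Function('r')(29))) = Add(Rational(-88, 47), Mul(-1, 29)) = Add(Rational(-88, 47), -29) = Rational(-1451, 47)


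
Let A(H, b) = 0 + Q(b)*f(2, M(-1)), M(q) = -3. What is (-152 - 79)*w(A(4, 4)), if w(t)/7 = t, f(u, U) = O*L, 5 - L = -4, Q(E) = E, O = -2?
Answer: 116424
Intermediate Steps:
L = 9 (L = 5 - 1*(-4) = 5 + 4 = 9)
f(u, U) = -18 (f(u, U) = -2*9 = -18)
A(H, b) = -18*b (A(H, b) = 0 + b*(-18) = 0 - 18*b = -18*b)
w(t) = 7*t
(-152 - 79)*w(A(4, 4)) = (-152 - 79)*(7*(-18*4)) = -1617*(-72) = -231*(-504) = 116424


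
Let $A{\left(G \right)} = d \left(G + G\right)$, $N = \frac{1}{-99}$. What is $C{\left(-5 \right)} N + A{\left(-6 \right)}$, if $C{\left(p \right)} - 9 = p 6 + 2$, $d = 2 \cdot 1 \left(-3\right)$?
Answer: $\frac{7147}{99} \approx 72.192$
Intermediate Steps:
$d = -6$ ($d = 2 \left(-3\right) = -6$)
$N = - \frac{1}{99} \approx -0.010101$
$C{\left(p \right)} = 11 + 6 p$ ($C{\left(p \right)} = 9 + \left(p 6 + 2\right) = 9 + \left(6 p + 2\right) = 9 + \left(2 + 6 p\right) = 11 + 6 p$)
$A{\left(G \right)} = - 12 G$ ($A{\left(G \right)} = - 6 \left(G + G\right) = - 6 \cdot 2 G = - 12 G$)
$C{\left(-5 \right)} N + A{\left(-6 \right)} = \left(11 + 6 \left(-5\right)\right) \left(- \frac{1}{99}\right) - -72 = \left(11 - 30\right) \left(- \frac{1}{99}\right) + 72 = \left(-19\right) \left(- \frac{1}{99}\right) + 72 = \frac{19}{99} + 72 = \frac{7147}{99}$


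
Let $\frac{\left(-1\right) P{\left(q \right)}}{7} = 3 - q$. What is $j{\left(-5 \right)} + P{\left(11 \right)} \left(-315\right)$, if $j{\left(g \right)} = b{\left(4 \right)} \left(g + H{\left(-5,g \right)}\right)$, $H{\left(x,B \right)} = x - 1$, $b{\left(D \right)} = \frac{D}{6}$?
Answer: $- \frac{52942}{3} \approx -17647.0$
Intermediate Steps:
$b{\left(D \right)} = \frac{D}{6}$ ($b{\left(D \right)} = D \frac{1}{6} = \frac{D}{6}$)
$P{\left(q \right)} = -21 + 7 q$ ($P{\left(q \right)} = - 7 \left(3 - q\right) = -21 + 7 q$)
$H{\left(x,B \right)} = -1 + x$
$j{\left(g \right)} = -4 + \frac{2 g}{3}$ ($j{\left(g \right)} = \frac{1}{6} \cdot 4 \left(g - 6\right) = \frac{2 \left(g - 6\right)}{3} = \frac{2 \left(-6 + g\right)}{3} = -4 + \frac{2 g}{3}$)
$j{\left(-5 \right)} + P{\left(11 \right)} \left(-315\right) = \left(-4 + \frac{2}{3} \left(-5\right)\right) + \left(-21 + 7 \cdot 11\right) \left(-315\right) = \left(-4 - \frac{10}{3}\right) + \left(-21 + 77\right) \left(-315\right) = - \frac{22}{3} + 56 \left(-315\right) = - \frac{22}{3} - 17640 = - \frac{52942}{3}$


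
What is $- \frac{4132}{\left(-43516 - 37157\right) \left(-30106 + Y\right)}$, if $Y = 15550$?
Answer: $- \frac{1033}{293569047} \approx -3.5188 \cdot 10^{-6}$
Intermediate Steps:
$- \frac{4132}{\left(-43516 - 37157\right) \left(-30106 + Y\right)} = - \frac{4132}{\left(-43516 - 37157\right) \left(-30106 + 15550\right)} = - \frac{4132}{\left(-80673\right) \left(-14556\right)} = - \frac{4132}{1174276188} = \left(-4132\right) \frac{1}{1174276188} = - \frac{1033}{293569047}$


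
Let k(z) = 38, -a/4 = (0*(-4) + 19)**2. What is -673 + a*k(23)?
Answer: -55545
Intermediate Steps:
a = -1444 (a = -4*(0*(-4) + 19)**2 = -4*(0 + 19)**2 = -4*19**2 = -4*361 = -1444)
-673 + a*k(23) = -673 - 1444*38 = -673 - 54872 = -55545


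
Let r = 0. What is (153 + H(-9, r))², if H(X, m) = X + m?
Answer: 20736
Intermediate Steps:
(153 + H(-9, r))² = (153 + (-9 + 0))² = (153 - 9)² = 144² = 20736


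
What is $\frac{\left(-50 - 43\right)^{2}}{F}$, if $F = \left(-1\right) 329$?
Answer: $- \frac{8649}{329} \approx -26.289$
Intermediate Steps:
$F = -329$
$\frac{\left(-50 - 43\right)^{2}}{F} = \frac{\left(-50 - 43\right)^{2}}{-329} = \left(-93\right)^{2} \left(- \frac{1}{329}\right) = 8649 \left(- \frac{1}{329}\right) = - \frac{8649}{329}$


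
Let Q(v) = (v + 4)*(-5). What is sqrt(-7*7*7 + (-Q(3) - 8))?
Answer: 2*I*sqrt(79) ≈ 17.776*I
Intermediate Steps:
Q(v) = -20 - 5*v (Q(v) = (4 + v)*(-5) = -20 - 5*v)
sqrt(-7*7*7 + (-Q(3) - 8)) = sqrt(-7*7*7 + (-(-20 - 5*3) - 8)) = sqrt(-49*7 + (-(-20 - 15) - 8)) = sqrt(-343 + (-1*(-35) - 8)) = sqrt(-343 + (35 - 8)) = sqrt(-343 + 27) = sqrt(-316) = 2*I*sqrt(79)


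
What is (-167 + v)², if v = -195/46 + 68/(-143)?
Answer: 1275858352521/43270084 ≈ 29486.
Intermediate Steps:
v = -31013/6578 (v = -195*1/46 + 68*(-1/143) = -195/46 - 68/143 = -31013/6578 ≈ -4.7147)
(-167 + v)² = (-167 - 31013/6578)² = (-1129539/6578)² = 1275858352521/43270084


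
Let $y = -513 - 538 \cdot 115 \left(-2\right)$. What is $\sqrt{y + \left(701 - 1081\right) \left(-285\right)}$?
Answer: $\sqrt{231527} \approx 481.17$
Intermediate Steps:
$y = 123227$ ($y = -513 - -123740 = -513 + 123740 = 123227$)
$\sqrt{y + \left(701 - 1081\right) \left(-285\right)} = \sqrt{123227 + \left(701 - 1081\right) \left(-285\right)} = \sqrt{123227 - -108300} = \sqrt{123227 + 108300} = \sqrt{231527}$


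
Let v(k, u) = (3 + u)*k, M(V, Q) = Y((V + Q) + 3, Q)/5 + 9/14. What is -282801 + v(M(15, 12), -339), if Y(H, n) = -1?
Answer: -1414749/5 ≈ -2.8295e+5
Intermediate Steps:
M(V, Q) = 31/70 (M(V, Q) = -1/5 + 9/14 = -1*⅕ + 9*(1/14) = -⅕ + 9/14 = 31/70)
v(k, u) = k*(3 + u)
-282801 + v(M(15, 12), -339) = -282801 + 31*(3 - 339)/70 = -282801 + (31/70)*(-336) = -282801 - 744/5 = -1414749/5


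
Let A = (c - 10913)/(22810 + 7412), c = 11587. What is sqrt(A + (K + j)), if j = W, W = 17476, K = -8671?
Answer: 2*sqrt(55848867467)/5037 ≈ 93.835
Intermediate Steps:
j = 17476
A = 337/15111 (A = (11587 - 10913)/(22810 + 7412) = 674/30222 = 674*(1/30222) = 337/15111 ≈ 0.022302)
sqrt(A + (K + j)) = sqrt(337/15111 + (-8671 + 17476)) = sqrt(337/15111 + 8805) = sqrt(133052692/15111) = 2*sqrt(55848867467)/5037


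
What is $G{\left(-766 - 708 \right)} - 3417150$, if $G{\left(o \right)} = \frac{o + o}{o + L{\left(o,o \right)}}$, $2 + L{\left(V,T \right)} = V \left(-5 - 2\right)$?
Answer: $- \frac{15107221624}{4421} \approx -3.4172 \cdot 10^{6}$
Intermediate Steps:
$L{\left(V,T \right)} = -2 - 7 V$ ($L{\left(V,T \right)} = -2 + V \left(-5 - 2\right) = -2 + V \left(-7\right) = -2 - 7 V$)
$G{\left(o \right)} = \frac{2 o}{-2 - 6 o}$ ($G{\left(o \right)} = \frac{o + o}{o - \left(2 + 7 o\right)} = \frac{2 o}{-2 - 6 o}$)
$G{\left(-766 - 708 \right)} - 3417150 = - \frac{-766 - 708}{1 + 3 \left(-766 - 708\right)} - 3417150 = \left(-1\right) \left(-1474\right) \frac{1}{1 + 3 \left(-1474\right)} - 3417150 = \left(-1\right) \left(-1474\right) \frac{1}{1 - 4422} - 3417150 = \left(-1\right) \left(-1474\right) \frac{1}{-4421} - 3417150 = \left(-1\right) \left(-1474\right) \left(- \frac{1}{4421}\right) - 3417150 = - \frac{1474}{4421} - 3417150 = - \frac{15107221624}{4421}$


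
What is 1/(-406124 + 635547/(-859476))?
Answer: -286492/116351488857 ≈ -2.4623e-6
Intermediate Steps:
1/(-406124 + 635547/(-859476)) = 1/(-406124 + 635547*(-1/859476)) = 1/(-406124 - 211849/286492) = 1/(-116351488857/286492) = -286492/116351488857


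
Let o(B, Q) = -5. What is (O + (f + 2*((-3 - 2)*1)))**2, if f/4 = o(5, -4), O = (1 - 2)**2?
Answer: 841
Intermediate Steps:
O = 1 (O = (-1)**2 = 1)
f = -20 (f = 4*(-5) = -20)
(O + (f + 2*((-3 - 2)*1)))**2 = (1 + (-20 + 2*((-3 - 2)*1)))**2 = (1 + (-20 + 2*(-5*1)))**2 = (1 + (-20 + 2*(-5)))**2 = (1 + (-20 - 10))**2 = (1 - 30)**2 = (-29)**2 = 841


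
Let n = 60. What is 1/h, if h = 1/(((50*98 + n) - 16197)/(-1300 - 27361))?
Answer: 11237/28661 ≈ 0.39207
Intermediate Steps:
h = 28661/11237 (h = 1/(((50*98 + 60) - 16197)/(-1300 - 27361)) = 1/(((4900 + 60) - 16197)/(-28661)) = 1/((4960 - 16197)*(-1/28661)) = 1/(-11237*(-1/28661)) = 1/(11237/28661) = 28661/11237 ≈ 2.5506)
1/h = 1/(28661/11237) = 11237/28661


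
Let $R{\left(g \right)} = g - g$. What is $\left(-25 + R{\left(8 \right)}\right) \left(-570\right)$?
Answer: $14250$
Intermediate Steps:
$R{\left(g \right)} = 0$
$\left(-25 + R{\left(8 \right)}\right) \left(-570\right) = \left(-25 + 0\right) \left(-570\right) = \left(-25\right) \left(-570\right) = 14250$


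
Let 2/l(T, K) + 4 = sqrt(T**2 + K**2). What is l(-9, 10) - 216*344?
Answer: -12260152/165 + 2*sqrt(181)/165 ≈ -74304.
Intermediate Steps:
l(T, K) = 2/(-4 + sqrt(K**2 + T**2)) (l(T, K) = 2/(-4 + sqrt(T**2 + K**2)) = 2/(-4 + sqrt(K**2 + T**2)))
l(-9, 10) - 216*344 = 2/(-4 + sqrt(10**2 + (-9)**2)) - 216*344 = 2/(-4 + sqrt(100 + 81)) - 74304 = 2/(-4 + sqrt(181)) - 74304 = -74304 + 2/(-4 + sqrt(181))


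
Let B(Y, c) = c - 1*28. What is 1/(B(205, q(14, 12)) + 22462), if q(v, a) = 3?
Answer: 1/22437 ≈ 4.4569e-5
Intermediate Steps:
B(Y, c) = -28 + c (B(Y, c) = c - 28 = -28 + c)
1/(B(205, q(14, 12)) + 22462) = 1/((-28 + 3) + 22462) = 1/(-25 + 22462) = 1/22437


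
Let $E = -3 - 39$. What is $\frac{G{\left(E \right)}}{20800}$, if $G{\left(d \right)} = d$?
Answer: $- \frac{21}{10400} \approx -0.0020192$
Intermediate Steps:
$E = -42$ ($E = -3 - 39 = -42$)
$\frac{G{\left(E \right)}}{20800} = - \frac{42}{20800} = \left(-42\right) \frac{1}{20800} = - \frac{21}{10400}$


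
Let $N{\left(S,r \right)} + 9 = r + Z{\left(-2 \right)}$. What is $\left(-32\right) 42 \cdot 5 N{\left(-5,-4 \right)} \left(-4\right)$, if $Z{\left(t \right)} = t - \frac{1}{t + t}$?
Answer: $-396480$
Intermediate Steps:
$Z{\left(t \right)} = t - \frac{1}{2 t}$
$N{\left(S,r \right)} = - \frac{43}{4} + r$ ($N{\left(S,r \right)} = -9 - \left(2 - \frac{1}{4} - r\right) = -9 + \left(r - \frac{7}{4}\right) = -9 + \left(- \frac{7}{4} + r\right) = - \frac{43}{4} + r$)
$\left(-32\right) 42 \cdot 5 N{\left(-5,-4 \right)} \left(-4\right) = \left(-32\right) 42 \cdot 5 \left(- \frac{43}{4} - 4\right) \left(-4\right) = - 1344 \cdot 5 \left(- \frac{59}{4}\right) \left(-4\right) = - 1344 \left(\left(- \frac{295}{4}\right) \left(-4\right)\right) = \left(-1344\right) 295 = -396480$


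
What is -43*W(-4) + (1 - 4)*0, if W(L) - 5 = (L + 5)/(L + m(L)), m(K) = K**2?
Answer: -2623/12 ≈ -218.58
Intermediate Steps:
W(L) = 5 + (5 + L)/(L + L**2) (W(L) = 5 + (L + 5)/(L + L**2) = 5 + (5 + L)/(L + L**2))
-43*W(-4) + (1 - 4)*0 = -43*(5 + 5*(-4)**2 + 6*(-4))/((-4)*(1 - 4)) + (1 - 4)*0 = -(-43)*(5 + 5*16 - 24)/(4*(-3)) - 3*0 = -(-43)*(-1)*(5 + 80 - 24)/(4*3) + 0 = -(-43)*(-1)*61/(4*3) + 0 = -43*61/12 + 0 = -2623/12 + 0 = -2623/12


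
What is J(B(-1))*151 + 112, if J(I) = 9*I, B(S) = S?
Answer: -1247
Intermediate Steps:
J(B(-1))*151 + 112 = (9*(-1))*151 + 112 = -9*151 + 112 = -1359 + 112 = -1247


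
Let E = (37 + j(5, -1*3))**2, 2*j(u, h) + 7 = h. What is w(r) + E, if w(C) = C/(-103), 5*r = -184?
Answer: 527544/515 ≈ 1024.4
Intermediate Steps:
j(u, h) = -7/2 + h/2
r = -184/5 (r = (1/5)*(-184) = -184/5 ≈ -36.800)
E = 1024 (E = (37 + (-7/2 + (-1*3)/2))**2 = (37 + (-7/2 + (1/2)*(-3)))**2 = (37 + (-7/2 - 3/2))**2 = (37 - 5)**2 = 32**2 = 1024)
w(C) = -C/103 (w(C) = C*(-1/103) = -C/103)
w(r) + E = -1/103*(-184/5) + 1024 = 184/515 + 1024 = 527544/515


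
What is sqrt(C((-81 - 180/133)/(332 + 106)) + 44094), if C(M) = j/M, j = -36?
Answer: sqrt(65590718838)/1217 ≈ 210.44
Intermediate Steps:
C(M) = -36/M
sqrt(C((-81 - 180/133)/(332 + 106)) + 44094) = sqrt(-36*(332 + 106)/(-81 - 180/133) + 44094) = sqrt(-36*438/(-81 - 180*1/133) + 44094) = sqrt(-36*438/(-81 - 180/133) + 44094) = sqrt(-36/((-10953/133*1/438)) + 44094) = sqrt(-36/(-3651/19418) + 44094) = sqrt(-36*(-19418/3651) + 44094) = sqrt(233016/1217 + 44094) = sqrt(53895414/1217) = sqrt(65590718838)/1217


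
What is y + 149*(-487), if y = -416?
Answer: -72979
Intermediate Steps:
y + 149*(-487) = -416 + 149*(-487) = -416 - 72563 = -72979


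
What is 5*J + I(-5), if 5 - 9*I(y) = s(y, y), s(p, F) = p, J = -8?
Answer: -350/9 ≈ -38.889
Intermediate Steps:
I(y) = 5/9 - y/9
5*J + I(-5) = 5*(-8) + (5/9 - ⅑*(-5)) = -40 + (5/9 + 5/9) = -40 + 10/9 = -350/9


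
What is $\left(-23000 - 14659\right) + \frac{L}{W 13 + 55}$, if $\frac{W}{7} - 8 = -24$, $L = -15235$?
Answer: $- \frac{52745024}{1401} \approx -37648.0$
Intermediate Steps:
$W = -112$ ($W = 56 + 7 \left(-24\right) = 56 - 168 = -112$)
$\left(-23000 - 14659\right) + \frac{L}{W 13 + 55} = \left(-23000 - 14659\right) - \frac{15235}{\left(-112\right) 13 + 55} = -37659 - \frac{15235}{-1456 + 55} = -37659 - \frac{15235}{-1401} = -37659 - - \frac{15235}{1401} = -37659 + \frac{15235}{1401} = - \frac{52745024}{1401}$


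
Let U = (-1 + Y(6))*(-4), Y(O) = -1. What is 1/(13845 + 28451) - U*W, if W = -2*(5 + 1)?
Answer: 4060417/42296 ≈ 96.000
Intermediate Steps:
W = -12 (W = -2*6 = -12)
U = 8 (U = (-1 - 1)*(-4) = -2*(-4) = 8)
1/(13845 + 28451) - U*W = 1/(13845 + 28451) - 8*(-12) = 1/42296 - 1*(-96) = 1/42296 + 96 = 4060417/42296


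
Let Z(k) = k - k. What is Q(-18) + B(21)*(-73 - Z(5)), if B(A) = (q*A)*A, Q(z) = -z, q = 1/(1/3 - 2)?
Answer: 96669/5 ≈ 19334.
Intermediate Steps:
Z(k) = 0
q = -3/5 (q = 1/(1*(1/3) - 2) = 1/(1/3 - 2) = 1/(-5/3) = -3/5 ≈ -0.60000)
B(A) = -3*A**2/5 (B(A) = (-3*A/5)*A = -3*A**2/5)
Q(-18) + B(21)*(-73 - Z(5)) = -1*(-18) + (-3/5*21**2)*(-73 - 1*0) = 18 + (-3/5*441)*(-73 + 0) = 18 - 1323/5*(-73) = 18 + 96579/5 = 96669/5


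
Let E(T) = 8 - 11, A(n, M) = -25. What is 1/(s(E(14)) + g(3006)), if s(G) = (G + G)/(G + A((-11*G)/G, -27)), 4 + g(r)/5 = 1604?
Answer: 14/112003 ≈ 0.00012500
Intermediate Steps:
g(r) = 8000 (g(r) = -20 + 5*1604 = -20 + 8020 = 8000)
E(T) = -3
s(G) = 2*G/(-25 + G) (s(G) = (G + G)/(G - 25) = (2*G)/(-25 + G) = 2*G/(-25 + G))
1/(s(E(14)) + g(3006)) = 1/(2*(-3)/(-25 - 3) + 8000) = 1/(2*(-3)/(-28) + 8000) = 1/(2*(-3)*(-1/28) + 8000) = 1/(3/14 + 8000) = 1/(112003/14) = 14/112003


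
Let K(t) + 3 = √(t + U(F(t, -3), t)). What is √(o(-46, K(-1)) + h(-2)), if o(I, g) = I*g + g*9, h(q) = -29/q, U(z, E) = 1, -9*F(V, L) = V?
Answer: √502/2 ≈ 11.203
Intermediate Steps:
F(V, L) = -V/9
K(t) = -3 + √(1 + t) (K(t) = -3 + √(t + 1) = -3 + √(1 + t))
o(I, g) = 9*g + I*g (o(I, g) = I*g + 9*g = 9*g + I*g)
√(o(-46, K(-1)) + h(-2)) = √((-3 + √(1 - 1))*(9 - 46) - 29/(-2)) = √((-3 + √0)*(-37) - 29*(-½)) = √((-3 + 0)*(-37) + 29/2) = √(-3*(-37) + 29/2) = √(111 + 29/2) = √(251/2) = √502/2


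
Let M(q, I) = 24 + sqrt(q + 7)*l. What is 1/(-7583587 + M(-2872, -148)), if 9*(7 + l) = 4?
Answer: -204756201/1552781553248518 + 177*I*sqrt(2865)/1552781553248518 ≈ -1.3186e-7 + 6.1013e-12*I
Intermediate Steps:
l = -59/9 (l = -7 + (1/9)*4 = -7 + 4/9 = -59/9 ≈ -6.5556)
M(q, I) = 24 - 59*sqrt(7 + q)/9 (M(q, I) = 24 + sqrt(q + 7)*(-59/9) = 24 + sqrt(7 + q)*(-59/9) = 24 - 59*sqrt(7 + q)/9)
1/(-7583587 + M(-2872, -148)) = 1/(-7583587 + (24 - 59*sqrt(7 - 2872)/9)) = 1/(-7583587 + (24 - 59*I*sqrt(2865)/9)) = 1/(-7583563 - 59*I*sqrt(2865)/9)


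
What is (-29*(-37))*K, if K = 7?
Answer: 7511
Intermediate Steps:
(-29*(-37))*K = -29*(-37)*7 = 1073*7 = 7511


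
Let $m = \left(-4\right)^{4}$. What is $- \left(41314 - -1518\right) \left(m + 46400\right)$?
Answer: $-1998369792$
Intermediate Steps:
$m = 256$
$- \left(41314 - -1518\right) \left(m + 46400\right) = - \left(41314 - -1518\right) \left(256 + 46400\right) = - \left(41314 + 1518\right) 46656 = - 42832 \cdot 46656 = \left(-1\right) 1998369792 = -1998369792$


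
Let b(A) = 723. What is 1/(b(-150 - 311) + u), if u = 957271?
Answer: 1/957994 ≈ 1.0438e-6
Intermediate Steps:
1/(b(-150 - 311) + u) = 1/(723 + 957271) = 1/957994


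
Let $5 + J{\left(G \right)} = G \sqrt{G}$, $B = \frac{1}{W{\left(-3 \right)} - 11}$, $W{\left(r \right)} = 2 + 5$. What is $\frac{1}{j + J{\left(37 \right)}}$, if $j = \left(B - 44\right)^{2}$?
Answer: $\frac{499984}{963532833} - \frac{9472 \sqrt{37}}{963532833} \approx 0.00045911$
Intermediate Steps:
$W{\left(r \right)} = 7$
$B = - \frac{1}{4}$ ($B = \frac{1}{7 - 11} = \frac{1}{-4} = - \frac{1}{4} \approx -0.25$)
$J{\left(G \right)} = -5 + G^{\frac{3}{2}}$ ($J{\left(G \right)} = -5 + G \sqrt{G} = -5 + G^{\frac{3}{2}}$)
$j = \frac{31329}{16}$ ($j = \left(- \frac{1}{4} - 44\right)^{2} = \left(- \frac{177}{4}\right)^{2} = \frac{31329}{16} \approx 1958.1$)
$\frac{1}{j + J{\left(37 \right)}} = \frac{1}{\frac{31329}{16} - \left(5 - 37^{\frac{3}{2}}\right)} = \frac{1}{\frac{31329}{16} - \left(5 - 37 \sqrt{37}\right)} = \frac{1}{\frac{31249}{16} + 37 \sqrt{37}}$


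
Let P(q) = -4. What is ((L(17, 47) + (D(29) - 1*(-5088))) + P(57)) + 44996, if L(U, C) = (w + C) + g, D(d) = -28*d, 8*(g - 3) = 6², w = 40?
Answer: 98725/2 ≈ 49363.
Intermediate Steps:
g = 15/2 (g = 3 + (⅛)*6² = 3 + (⅛)*36 = 3 + 9/2 = 15/2 ≈ 7.5000)
L(U, C) = 95/2 + C (L(U, C) = (40 + C) + 15/2 = 95/2 + C)
((L(17, 47) + (D(29) - 1*(-5088))) + P(57)) + 44996 = (((95/2 + 47) + (-28*29 - 1*(-5088))) - 4) + 44996 = ((189/2 + (-812 + 5088)) - 4) + 44996 = ((189/2 + 4276) - 4) + 44996 = (8741/2 - 4) + 44996 = 8733/2 + 44996 = 98725/2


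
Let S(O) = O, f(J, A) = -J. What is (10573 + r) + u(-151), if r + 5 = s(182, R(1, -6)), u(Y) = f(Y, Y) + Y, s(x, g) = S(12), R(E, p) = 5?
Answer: 10580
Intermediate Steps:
s(x, g) = 12
u(Y) = 0 (u(Y) = -Y + Y = 0)
r = 7 (r = -5 + 12 = 7)
(10573 + r) + u(-151) = (10573 + 7) + 0 = 10580 + 0 = 10580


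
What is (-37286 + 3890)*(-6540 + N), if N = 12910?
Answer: -212732520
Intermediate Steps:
(-37286 + 3890)*(-6540 + N) = (-37286 + 3890)*(-6540 + 12910) = -33396*6370 = -212732520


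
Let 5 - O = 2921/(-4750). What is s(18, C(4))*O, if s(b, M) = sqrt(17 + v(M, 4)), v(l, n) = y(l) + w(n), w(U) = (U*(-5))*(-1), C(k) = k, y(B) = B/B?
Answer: 26671*sqrt(38)/4750 ≈ 34.613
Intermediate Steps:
y(B) = 1
w(U) = 5*U (w(U) = -5*U*(-1) = 5*U)
O = 26671/4750 (O = 5 - 2921/(-4750) = 5 - 2921*(-1)/4750 = 5 - 1*(-2921/4750) = 5 + 2921/4750 = 26671/4750 ≈ 5.6149)
v(l, n) = 1 + 5*n
s(b, M) = sqrt(38) (s(b, M) = sqrt(17 + (1 + 5*4)) = sqrt(17 + (1 + 20)) = sqrt(17 + 21) = sqrt(38))
s(18, C(4))*O = sqrt(38)*(26671/4750) = 26671*sqrt(38)/4750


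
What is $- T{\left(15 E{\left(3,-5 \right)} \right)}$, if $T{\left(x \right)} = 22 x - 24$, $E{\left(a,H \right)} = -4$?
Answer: $1344$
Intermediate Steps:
$T{\left(x \right)} = -24 + 22 x$
$- T{\left(15 E{\left(3,-5 \right)} \right)} = - (-24 + 22 \cdot 15 \left(-4\right)) = - (-24 + 22 \left(-60\right)) = - (-24 - 1320) = \left(-1\right) \left(-1344\right) = 1344$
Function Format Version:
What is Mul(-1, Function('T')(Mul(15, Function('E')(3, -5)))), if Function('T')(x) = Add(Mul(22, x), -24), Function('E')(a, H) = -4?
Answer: 1344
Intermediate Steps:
Function('T')(x) = Add(-24, Mul(22, x))
Mul(-1, Function('T')(Mul(15, Function('E')(3, -5)))) = Mul(-1, Add(-24, Mul(22, Mul(15, -4)))) = Mul(-1, Add(-24, Mul(22, -60))) = Mul(-1, Add(-24, -1320)) = Mul(-1, -1344) = 1344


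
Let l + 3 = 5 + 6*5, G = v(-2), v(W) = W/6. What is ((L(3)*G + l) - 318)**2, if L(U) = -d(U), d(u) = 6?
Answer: 80656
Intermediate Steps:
v(W) = W/6 (v(W) = W*(1/6) = W/6)
G = -1/3 (G = (1/6)*(-2) = -1/3 ≈ -0.33333)
l = 32 (l = -3 + (5 + 6*5) = -3 + (5 + 30) = -3 + 35 = 32)
L(U) = -6 (L(U) = -1*6 = -6)
((L(3)*G + l) - 318)**2 = ((-6*(-1/3) + 32) - 318)**2 = ((2 + 32) - 318)**2 = (34 - 318)**2 = (-284)**2 = 80656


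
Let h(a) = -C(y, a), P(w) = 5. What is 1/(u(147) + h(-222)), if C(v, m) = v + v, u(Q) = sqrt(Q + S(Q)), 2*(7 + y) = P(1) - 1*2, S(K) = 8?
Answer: -11/34 + sqrt(155)/34 ≈ 0.042644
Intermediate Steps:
y = -11/2 (y = -7 + (5 - 1*2)/2 = -7 + (5 - 2)/2 = -7 + (1/2)*3 = -7 + 3/2 = -11/2 ≈ -5.5000)
u(Q) = sqrt(8 + Q) (u(Q) = sqrt(Q + 8) = sqrt(8 + Q))
C(v, m) = 2*v
h(a) = 11 (h(a) = -2*(-11)/2 = -1*(-11) = 11)
1/(u(147) + h(-222)) = 1/(sqrt(8 + 147) + 11) = 1/(sqrt(155) + 11) = 1/(11 + sqrt(155))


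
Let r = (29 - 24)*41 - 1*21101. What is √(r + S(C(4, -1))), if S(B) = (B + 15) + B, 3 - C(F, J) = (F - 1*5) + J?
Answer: 3*I*√2319 ≈ 144.47*I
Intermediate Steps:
C(F, J) = 8 - F - J (C(F, J) = 3 - ((F - 1*5) + J) = 3 - ((F - 5) + J) = 3 - ((-5 + F) + J) = 3 - (-5 + F + J) = 3 + (5 - F - J) = 8 - F - J)
r = -20896 (r = 5*41 - 21101 = 205 - 21101 = -20896)
S(B) = 15 + 2*B (S(B) = (15 + B) + B = 15 + 2*B)
√(r + S(C(4, -1))) = √(-20896 + (15 + 2*(8 - 1*4 - 1*(-1)))) = √(-20896 + (15 + 2*(8 - 4 + 1))) = √(-20896 + (15 + 2*5)) = √(-20896 + (15 + 10)) = √(-20896 + 25) = √(-20871) = 3*I*√2319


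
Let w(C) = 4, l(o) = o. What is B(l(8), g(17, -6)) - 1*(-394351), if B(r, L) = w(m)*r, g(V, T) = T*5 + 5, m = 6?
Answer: 394383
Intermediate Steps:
g(V, T) = 5 + 5*T (g(V, T) = 5*T + 5 = 5 + 5*T)
B(r, L) = 4*r
B(l(8), g(17, -6)) - 1*(-394351) = 4*8 - 1*(-394351) = 32 + 394351 = 394383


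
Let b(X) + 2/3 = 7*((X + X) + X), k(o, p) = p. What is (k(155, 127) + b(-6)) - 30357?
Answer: -91070/3 ≈ -30357.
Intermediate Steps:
b(X) = -2/3 + 21*X (b(X) = -2/3 + 7*((X + X) + X) = -2/3 + 7*(2*X + X) = -2/3 + 7*(3*X) = -2/3 + 21*X)
(k(155, 127) + b(-6)) - 30357 = (127 + (-2/3 + 21*(-6))) - 30357 = (127 + (-2/3 - 126)) - 30357 = (127 - 380/3) - 30357 = 1/3 - 30357 = -91070/3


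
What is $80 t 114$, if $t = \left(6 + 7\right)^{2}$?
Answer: $1541280$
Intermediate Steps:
$t = 169$ ($t = 13^{2} = 169$)
$80 t 114 = 80 \cdot 169 \cdot 114 = 13520 \cdot 114 = 1541280$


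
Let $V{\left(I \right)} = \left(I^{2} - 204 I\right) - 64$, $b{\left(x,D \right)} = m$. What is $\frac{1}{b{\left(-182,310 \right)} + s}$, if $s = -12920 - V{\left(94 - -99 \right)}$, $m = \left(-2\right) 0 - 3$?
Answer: $- \frac{1}{10736} \approx -9.3145 \cdot 10^{-5}$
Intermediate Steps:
$m = -3$ ($m = 0 - 3 = -3$)
$b{\left(x,D \right)} = -3$
$V{\left(I \right)} = -64 + I^{2} - 204 I$
$s = -10733$ ($s = -12920 - \left(-64 + \left(94 - -99\right)^{2} - 204 \left(94 - -99\right)\right) = -12920 - \left(-64 + \left(94 + 99\right)^{2} - 204 \left(94 + 99\right)\right) = -12920 - \left(-64 + 193^{2} - 39372\right) = -12920 - \left(-64 + 37249 - 39372\right) = -12920 - -2187 = -12920 + 2187 = -10733$)
$\frac{1}{b{\left(-182,310 \right)} + s} = \frac{1}{-3 - 10733} = \frac{1}{-10736} = - \frac{1}{10736}$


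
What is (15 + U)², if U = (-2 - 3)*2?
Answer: 25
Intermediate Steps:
U = -10 (U = -5*2 = -10)
(15 + U)² = (15 - 10)² = 5² = 25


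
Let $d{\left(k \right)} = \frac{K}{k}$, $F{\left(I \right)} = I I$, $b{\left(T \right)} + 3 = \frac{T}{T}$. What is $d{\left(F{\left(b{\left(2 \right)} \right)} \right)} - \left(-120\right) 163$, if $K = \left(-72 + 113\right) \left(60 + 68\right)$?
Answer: $20872$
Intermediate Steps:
$K = 5248$ ($K = 41 \cdot 128 = 5248$)
$b{\left(T \right)} = -2$ ($b{\left(T \right)} = -3 + \frac{T}{T} = -3 + 1 = -2$)
$F{\left(I \right)} = I^{2}$
$d{\left(k \right)} = \frac{5248}{k}$
$d{\left(F{\left(b{\left(2 \right)} \right)} \right)} - \left(-120\right) 163 = \frac{5248}{\left(-2\right)^{2}} - \left(-120\right) 163 = \frac{5248}{4} - -19560 = 5248 \cdot \frac{1}{4} + 19560 = 1312 + 19560 = 20872$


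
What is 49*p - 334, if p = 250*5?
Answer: 60916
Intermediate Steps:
p = 1250
49*p - 334 = 49*1250 - 334 = 61250 - 334 = 60916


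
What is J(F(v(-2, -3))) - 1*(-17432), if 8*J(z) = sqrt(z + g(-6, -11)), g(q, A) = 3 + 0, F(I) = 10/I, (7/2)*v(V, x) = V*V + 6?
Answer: 17432 + sqrt(26)/16 ≈ 17432.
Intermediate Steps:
v(V, x) = 12/7 + 2*V**2/7 (v(V, x) = 2*(V*V + 6)/7 = 2*(V**2 + 6)/7 = 2*(6 + V**2)/7 = 12/7 + 2*V**2/7)
g(q, A) = 3
J(z) = sqrt(3 + z)/8 (J(z) = sqrt(z + 3)/8 = sqrt(3 + z)/8)
J(F(v(-2, -3))) - 1*(-17432) = sqrt(3 + 10/(12/7 + (2/7)*(-2)**2))/8 - 1*(-17432) = sqrt(3 + 10/(12/7 + (2/7)*4))/8 + 17432 = sqrt(3 + 10/(12/7 + 8/7))/8 + 17432 = sqrt(3 + 10/(20/7))/8 + 17432 = sqrt(3 + 10*(7/20))/8 + 17432 = sqrt(3 + 7/2)/8 + 17432 = sqrt(13/2)/8 + 17432 = (sqrt(26)/2)/8 + 17432 = sqrt(26)/16 + 17432 = 17432 + sqrt(26)/16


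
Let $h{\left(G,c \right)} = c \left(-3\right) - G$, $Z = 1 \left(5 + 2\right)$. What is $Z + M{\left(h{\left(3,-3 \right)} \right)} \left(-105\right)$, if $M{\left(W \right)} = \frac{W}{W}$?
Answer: $-98$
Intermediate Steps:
$Z = 7$ ($Z = 1 \cdot 7 = 7$)
$h{\left(G,c \right)} = - G - 3 c$ ($h{\left(G,c \right)} = - 3 c - G = - G - 3 c$)
$M{\left(W \right)} = 1$
$Z + M{\left(h{\left(3,-3 \right)} \right)} \left(-105\right) = 7 + 1 \left(-105\right) = 7 - 105 = -98$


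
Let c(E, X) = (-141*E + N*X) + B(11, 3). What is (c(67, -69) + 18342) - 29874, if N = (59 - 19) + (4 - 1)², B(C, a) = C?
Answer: -24349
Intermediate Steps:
N = 49 (N = 40 + 3² = 40 + 9 = 49)
c(E, X) = 11 - 141*E + 49*X (c(E, X) = (-141*E + 49*X) + 11 = 11 - 141*E + 49*X)
(c(67, -69) + 18342) - 29874 = ((11 - 141*67 + 49*(-69)) + 18342) - 29874 = ((11 - 9447 - 3381) + 18342) - 29874 = (-12817 + 18342) - 29874 = 5525 - 29874 = -24349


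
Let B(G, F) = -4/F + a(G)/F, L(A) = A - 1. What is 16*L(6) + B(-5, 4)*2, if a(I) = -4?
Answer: 76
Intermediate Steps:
L(A) = -1 + A
B(G, F) = -8/F (B(G, F) = -4/F - 4/F = -8/F)
16*L(6) + B(-5, 4)*2 = 16*(-1 + 6) - 8/4*2 = 16*5 - 8*¼*2 = 80 - 2*2 = 80 - 4 = 76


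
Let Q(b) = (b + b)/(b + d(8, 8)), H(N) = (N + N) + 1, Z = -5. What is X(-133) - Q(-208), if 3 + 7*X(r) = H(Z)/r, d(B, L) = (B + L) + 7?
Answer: -459446/172235 ≈ -2.6676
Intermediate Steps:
H(N) = 1 + 2*N (H(N) = 2*N + 1 = 1 + 2*N)
d(B, L) = 7 + B + L
X(r) = -3/7 - 9/(7*r) (X(r) = -3/7 + ((1 + 2*(-5))/r)/7 = -3/7 + ((1 - 10)/r)/7 = -3/7 + (-9/r)/7 = -3/7 - 9/(7*r))
Q(b) = 2*b/(23 + b) (Q(b) = (b + b)/(b + (7 + 8 + 8)) = (2*b)/(b + 23) = (2*b)/(23 + b) = 2*b/(23 + b))
X(-133) - Q(-208) = (3/7)*(-3 - 1*(-133))/(-133) - 2*(-208)/(23 - 208) = (3/7)*(-1/133)*(-3 + 133) - 2*(-208)/(-185) = (3/7)*(-1/133)*130 - 2*(-208)*(-1)/185 = -390/931 - 1*416/185 = -390/931 - 416/185 = -459446/172235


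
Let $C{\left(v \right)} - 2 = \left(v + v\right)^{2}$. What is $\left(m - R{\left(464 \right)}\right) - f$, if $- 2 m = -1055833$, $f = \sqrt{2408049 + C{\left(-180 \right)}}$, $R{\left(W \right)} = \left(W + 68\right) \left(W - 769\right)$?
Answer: $\frac{1380353}{2} - \sqrt{2537651} \approx 6.8858 \cdot 10^{5}$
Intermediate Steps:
$R{\left(W \right)} = \left(-769 + W\right) \left(68 + W\right)$ ($R{\left(W \right)} = \left(68 + W\right) \left(-769 + W\right) = \left(-769 + W\right) \left(68 + W\right)$)
$C{\left(v \right)} = 2 + 4 v^{2}$ ($C{\left(v \right)} = 2 + \left(v + v\right)^{2} = 2 + \left(2 v\right)^{2} = 2 + 4 v^{2}$)
$f = \sqrt{2537651}$ ($f = \sqrt{2408049 + \left(2 + 4 \left(-180\right)^{2}\right)} = \sqrt{2408049 + \left(2 + 4 \cdot 32400\right)} = \sqrt{2408049 + \left(2 + 129600\right)} = \sqrt{2408049 + 129602} = \sqrt{2537651} \approx 1593.0$)
$m = \frac{1055833}{2}$ ($m = \left(- \frac{1}{2}\right) \left(-1055833\right) = \frac{1055833}{2} \approx 5.2792 \cdot 10^{5}$)
$\left(m - R{\left(464 \right)}\right) - f = \left(\frac{1055833}{2} - \left(-52292 + 464^{2} - 325264\right)\right) - \sqrt{2537651} = \left(\frac{1055833}{2} - \left(-52292 + 215296 - 325264\right)\right) - \sqrt{2537651} = \left(\frac{1055833}{2} - -162260\right) - \sqrt{2537651} = \left(\frac{1055833}{2} + 162260\right) - \sqrt{2537651} = \frac{1380353}{2} - \sqrt{2537651}$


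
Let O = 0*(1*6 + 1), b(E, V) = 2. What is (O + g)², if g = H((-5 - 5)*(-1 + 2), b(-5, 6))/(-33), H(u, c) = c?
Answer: 4/1089 ≈ 0.0036731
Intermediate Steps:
O = 0 (O = 0*(6 + 1) = 0*7 = 0)
g = -2/33 (g = 2/(-33) = 2*(-1/33) = -2/33 ≈ -0.060606)
(O + g)² = (0 - 2/33)² = (-2/33)² = 4/1089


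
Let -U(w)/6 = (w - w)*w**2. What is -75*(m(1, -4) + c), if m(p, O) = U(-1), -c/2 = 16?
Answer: 2400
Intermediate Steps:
U(w) = 0 (U(w) = -6*(w - w)*w**2 = -0*w**2 = -6*0 = 0)
c = -32 (c = -2*16 = -32)
m(p, O) = 0
-75*(m(1, -4) + c) = -75*(0 - 32) = -75*(-32) = 2400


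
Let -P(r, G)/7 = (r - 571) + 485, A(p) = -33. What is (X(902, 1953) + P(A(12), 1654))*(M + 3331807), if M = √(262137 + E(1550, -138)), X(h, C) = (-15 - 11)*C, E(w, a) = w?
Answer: -166407100615 - 49945*√263687 ≈ -1.6643e+11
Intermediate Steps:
X(h, C) = -26*C
P(r, G) = 602 - 7*r (P(r, G) = -7*((r - 571) + 485) = -7*((-571 + r) + 485) = -7*(-86 + r) = 602 - 7*r)
M = √263687 (M = √(262137 + 1550) = √263687 ≈ 513.50)
(X(902, 1953) + P(A(12), 1654))*(M + 3331807) = (-26*1953 + (602 - 7*(-33)))*(√263687 + 3331807) = (-50778 + (602 + 231))*(3331807 + √263687) = (-50778 + 833)*(3331807 + √263687) = -49945*(3331807 + √263687) = -166407100615 - 49945*√263687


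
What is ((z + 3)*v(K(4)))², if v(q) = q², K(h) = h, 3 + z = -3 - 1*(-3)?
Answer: 0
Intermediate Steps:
z = -3 (z = -3 + (-3 - 1*(-3)) = -3 + (-3 + 3) = -3 + 0 = -3)
((z + 3)*v(K(4)))² = ((-3 + 3)*4²)² = (0*16)² = 0² = 0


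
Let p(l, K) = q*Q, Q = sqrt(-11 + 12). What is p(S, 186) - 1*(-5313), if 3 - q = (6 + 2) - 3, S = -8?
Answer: 5311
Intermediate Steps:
Q = 1 (Q = sqrt(1) = 1)
q = -2 (q = 3 - ((6 + 2) - 3) = 3 - (8 - 3) = 3 - 1*5 = 3 - 5 = -2)
p(l, K) = -2 (p(l, K) = -2*1 = -2)
p(S, 186) - 1*(-5313) = -2 - 1*(-5313) = -2 + 5313 = 5311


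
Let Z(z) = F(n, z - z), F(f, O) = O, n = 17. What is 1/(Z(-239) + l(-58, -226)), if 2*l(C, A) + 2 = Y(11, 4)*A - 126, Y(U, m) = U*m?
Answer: -1/5036 ≈ -0.00019857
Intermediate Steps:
Z(z) = 0 (Z(z) = z - z = 0)
l(C, A) = -64 + 22*A (l(C, A) = -1 + ((11*4)*A - 126)/2 = -1 + (44*A - 126)/2 = -1 + (-126 + 44*A)/2 = -1 + (-63 + 22*A) = -64 + 22*A)
1/(Z(-239) + l(-58, -226)) = 1/(0 + (-64 + 22*(-226))) = 1/(0 + (-64 - 4972)) = 1/(0 - 5036) = 1/(-5036) = -1/5036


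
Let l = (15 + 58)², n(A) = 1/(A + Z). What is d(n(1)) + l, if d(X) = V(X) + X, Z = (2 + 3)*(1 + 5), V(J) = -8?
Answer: 164952/31 ≈ 5321.0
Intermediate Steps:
Z = 30 (Z = 5*6 = 30)
n(A) = 1/(30 + A) (n(A) = 1/(A + 30) = 1/(30 + A))
l = 5329 (l = 73² = 5329)
d(X) = -8 + X
d(n(1)) + l = (-8 + 1/(30 + 1)) + 5329 = (-8 + 1/31) + 5329 = -247/31 + 5329 = 164952/31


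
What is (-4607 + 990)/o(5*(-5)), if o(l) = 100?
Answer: -3617/100 ≈ -36.170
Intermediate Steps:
(-4607 + 990)/o(5*(-5)) = (-4607 + 990)/100 = -3617*1/100 = -3617/100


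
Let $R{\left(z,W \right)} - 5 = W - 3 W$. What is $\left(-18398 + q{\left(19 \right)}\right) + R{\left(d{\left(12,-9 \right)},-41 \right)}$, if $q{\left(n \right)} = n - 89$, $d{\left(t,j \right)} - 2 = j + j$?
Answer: $-18381$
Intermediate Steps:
$d{\left(t,j \right)} = 2 + 2 j$ ($d{\left(t,j \right)} = 2 + \left(j + j\right) = 2 + 2 j$)
$q{\left(n \right)} = -89 + n$ ($q{\left(n \right)} = n - 89 = -89 + n$)
$R{\left(z,W \right)} = 5 - 2 W$ ($R{\left(z,W \right)} = 5 + \left(W - 3 W\right) = 5 - 2 W$)
$\left(-18398 + q{\left(19 \right)}\right) + R{\left(d{\left(12,-9 \right)},-41 \right)} = \left(-18398 + \left(-89 + 19\right)\right) + \left(5 - -82\right) = \left(-18398 - 70\right) + \left(5 + 82\right) = -18468 + 87 = -18381$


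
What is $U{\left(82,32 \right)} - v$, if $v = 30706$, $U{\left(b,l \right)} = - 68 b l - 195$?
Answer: $-209333$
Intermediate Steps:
$U{\left(b,l \right)} = -195 - 68 b l$ ($U{\left(b,l \right)} = - 68 b l - 195 = -195 - 68 b l$)
$U{\left(82,32 \right)} - v = \left(-195 - 5576 \cdot 32\right) - 30706 = \left(-195 - 178432\right) - 30706 = -178627 - 30706 = -209333$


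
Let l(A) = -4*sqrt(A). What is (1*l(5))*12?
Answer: -48*sqrt(5) ≈ -107.33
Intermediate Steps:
(1*l(5))*12 = (1*(-4*sqrt(5)))*12 = -4*sqrt(5)*12 = -48*sqrt(5)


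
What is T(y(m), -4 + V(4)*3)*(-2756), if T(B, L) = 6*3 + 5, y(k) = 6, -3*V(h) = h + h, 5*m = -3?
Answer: -63388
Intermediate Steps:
m = -⅗ (m = (⅕)*(-3) = -⅗ ≈ -0.60000)
V(h) = -2*h/3 (V(h) = -(h + h)/3 = -2*h/3)
T(B, L) = 23 (T(B, L) = 18 + 5 = 23)
T(y(m), -4 + V(4)*3)*(-2756) = 23*(-2756) = -63388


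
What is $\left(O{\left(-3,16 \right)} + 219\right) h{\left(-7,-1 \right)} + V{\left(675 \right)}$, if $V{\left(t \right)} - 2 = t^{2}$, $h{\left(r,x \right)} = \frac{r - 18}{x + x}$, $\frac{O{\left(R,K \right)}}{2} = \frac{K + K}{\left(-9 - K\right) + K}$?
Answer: $\frac{8248961}{18} \approx 4.5828 \cdot 10^{5}$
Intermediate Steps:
$O{\left(R,K \right)} = - \frac{4 K}{9}$ ($O{\left(R,K \right)} = 2 \frac{K + K}{\left(-9 - K\right) + K} = 2 \frac{2 K}{-9} = 2 \cdot 2 K \left(- \frac{1}{9}\right) = 2 \left(- \frac{2 K}{9}\right) = - \frac{4 K}{9}$)
$h{\left(r,x \right)} = \frac{-18 + r}{2 x}$
$V{\left(t \right)} = 2 + t^{2}$
$\left(O{\left(-3,16 \right)} + 219\right) h{\left(-7,-1 \right)} + V{\left(675 \right)} = \left(\left(- \frac{4}{9}\right) 16 + 219\right) \frac{-18 - 7}{2 \left(-1\right)} + \left(2 + 675^{2}\right) = \left(- \frac{64}{9} + 219\right) \frac{1}{2} \left(-1\right) \left(-25\right) + \left(2 + 455625\right) = \frac{1907}{9} \cdot \frac{25}{2} + 455627 = \frac{47675}{18} + 455627 = \frac{8248961}{18}$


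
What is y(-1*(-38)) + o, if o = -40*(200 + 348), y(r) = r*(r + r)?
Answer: -19032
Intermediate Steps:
y(r) = 2*r² (y(r) = r*(2*r) = 2*r²)
o = -21920 (o = -40*548 = -21920)
y(-1*(-38)) + o = 2*(-1*(-38))² - 21920 = 2*38² - 21920 = 2*1444 - 21920 = 2888 - 21920 = -19032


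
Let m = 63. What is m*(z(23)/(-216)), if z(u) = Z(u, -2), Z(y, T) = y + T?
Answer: -49/8 ≈ -6.1250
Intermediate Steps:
Z(y, T) = T + y
z(u) = -2 + u
m*(z(23)/(-216)) = 63*((-2 + 23)/(-216)) = 63*(21*(-1/216)) = 63*(-7/72) = -49/8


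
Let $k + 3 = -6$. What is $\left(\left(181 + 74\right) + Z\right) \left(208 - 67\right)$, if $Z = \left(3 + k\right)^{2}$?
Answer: $41031$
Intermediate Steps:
$k = -9$ ($k = -3 - 6 = -9$)
$Z = 36$ ($Z = \left(3 - 9\right)^{2} = \left(-6\right)^{2} = 36$)
$\left(\left(181 + 74\right) + Z\right) \left(208 - 67\right) = \left(\left(181 + 74\right) + 36\right) \left(208 - 67\right) = \left(255 + 36\right) 141 = 291 \cdot 141 = 41031$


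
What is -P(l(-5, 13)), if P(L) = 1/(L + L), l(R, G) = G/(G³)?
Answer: -169/2 ≈ -84.500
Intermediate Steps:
l(R, G) = G⁻² (l(R, G) = G/G³ = G⁻²)
P(L) = 1/(2*L)
-P(l(-5, 13)) = -1/(2*(13⁻²)) = -1/(2*1/169) = -169/2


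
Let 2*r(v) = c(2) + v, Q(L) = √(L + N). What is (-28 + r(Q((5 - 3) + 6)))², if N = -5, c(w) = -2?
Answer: (58 - √3)²/4 ≈ 791.52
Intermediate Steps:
Q(L) = √(-5 + L) (Q(L) = √(L - 5) = √(-5 + L))
r(v) = -1 + v/2 (r(v) = (-2 + v)/2 = -1 + v/2)
(-28 + r(Q((5 - 3) + 6)))² = (-28 + (-1 + √(-5 + ((5 - 3) + 6))/2))² = (-28 + (-1 + √(-5 + (2 + 6))/2))² = (-28 + (-1 + √(-5 + 8)/2))² = (-28 + (-1 + √3/2))² = (-29 + √3/2)²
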